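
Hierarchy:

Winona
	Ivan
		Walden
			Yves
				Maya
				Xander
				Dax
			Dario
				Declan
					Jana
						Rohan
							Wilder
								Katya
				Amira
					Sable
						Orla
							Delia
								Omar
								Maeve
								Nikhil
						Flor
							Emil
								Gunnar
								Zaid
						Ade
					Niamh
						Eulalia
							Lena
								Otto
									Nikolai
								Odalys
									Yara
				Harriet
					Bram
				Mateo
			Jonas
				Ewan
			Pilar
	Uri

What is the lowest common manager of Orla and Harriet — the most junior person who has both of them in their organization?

Dario

Orla's chain of managers is Sable, Amira, Dario, Walden, Ivan, Winona. Harriet's chain of managers is Dario, Walden, Ivan, Winona. The first manager that appears in both chains is Dario.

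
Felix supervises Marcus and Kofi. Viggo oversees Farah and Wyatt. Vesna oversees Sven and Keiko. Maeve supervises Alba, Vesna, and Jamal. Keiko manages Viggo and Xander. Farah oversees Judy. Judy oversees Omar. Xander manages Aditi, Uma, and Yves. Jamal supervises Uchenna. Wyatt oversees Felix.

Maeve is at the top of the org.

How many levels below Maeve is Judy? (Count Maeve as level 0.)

5

Chain from Judy up to Maeve: Judy → Farah → Viggo → Keiko → Vesna → Maeve. That is 5 steps up, so Judy is 5 levels below Maeve.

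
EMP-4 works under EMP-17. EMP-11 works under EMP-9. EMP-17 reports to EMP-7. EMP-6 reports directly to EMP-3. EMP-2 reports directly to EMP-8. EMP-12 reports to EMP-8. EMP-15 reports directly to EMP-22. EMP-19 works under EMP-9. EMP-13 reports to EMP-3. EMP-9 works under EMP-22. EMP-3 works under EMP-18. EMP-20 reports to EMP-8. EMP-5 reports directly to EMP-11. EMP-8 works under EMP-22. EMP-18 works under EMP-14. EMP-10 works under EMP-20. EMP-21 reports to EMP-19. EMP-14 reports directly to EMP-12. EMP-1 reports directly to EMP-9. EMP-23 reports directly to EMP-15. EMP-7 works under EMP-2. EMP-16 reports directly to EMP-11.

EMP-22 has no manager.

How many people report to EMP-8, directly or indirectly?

EMP-8 directly manages EMP-2, EMP-12, EMP-20. Under EMP-2: EMP-7, EMP-17, EMP-4 (3). Under EMP-12: EMP-14, EMP-18, EMP-3, EMP-13, EMP-6 (5). Under EMP-20: EMP-10 (1). So EMP-8's organization is 3 direct reports plus everyone under them: 4 + 6 + 2 = 12.

12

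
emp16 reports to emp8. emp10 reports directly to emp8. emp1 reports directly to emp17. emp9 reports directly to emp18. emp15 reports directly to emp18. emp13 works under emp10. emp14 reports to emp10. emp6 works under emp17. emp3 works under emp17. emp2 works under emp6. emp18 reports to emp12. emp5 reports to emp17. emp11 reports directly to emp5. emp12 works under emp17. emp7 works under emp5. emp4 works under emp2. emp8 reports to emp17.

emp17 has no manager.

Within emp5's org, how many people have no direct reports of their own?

2

The people in emp5's organization with no one reporting to them are emp7, emp11. That is 2.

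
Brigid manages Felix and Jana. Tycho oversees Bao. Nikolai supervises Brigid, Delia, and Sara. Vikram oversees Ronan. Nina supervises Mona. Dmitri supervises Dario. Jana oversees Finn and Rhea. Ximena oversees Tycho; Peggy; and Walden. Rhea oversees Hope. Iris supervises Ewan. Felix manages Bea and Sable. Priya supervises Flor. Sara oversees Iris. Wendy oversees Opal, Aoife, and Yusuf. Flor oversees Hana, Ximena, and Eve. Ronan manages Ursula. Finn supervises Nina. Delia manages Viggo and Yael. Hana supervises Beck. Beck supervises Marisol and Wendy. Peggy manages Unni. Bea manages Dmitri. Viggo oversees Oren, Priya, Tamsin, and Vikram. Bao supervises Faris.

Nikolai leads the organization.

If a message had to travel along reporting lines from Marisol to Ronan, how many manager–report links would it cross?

Marisol is 5 levels below Viggo, and Ronan is 2 levels below Viggo (their lowest common manager). The shortest path runs up from Marisol to Viggo and back down to Ronan: 5 + 2 = 7 links.

7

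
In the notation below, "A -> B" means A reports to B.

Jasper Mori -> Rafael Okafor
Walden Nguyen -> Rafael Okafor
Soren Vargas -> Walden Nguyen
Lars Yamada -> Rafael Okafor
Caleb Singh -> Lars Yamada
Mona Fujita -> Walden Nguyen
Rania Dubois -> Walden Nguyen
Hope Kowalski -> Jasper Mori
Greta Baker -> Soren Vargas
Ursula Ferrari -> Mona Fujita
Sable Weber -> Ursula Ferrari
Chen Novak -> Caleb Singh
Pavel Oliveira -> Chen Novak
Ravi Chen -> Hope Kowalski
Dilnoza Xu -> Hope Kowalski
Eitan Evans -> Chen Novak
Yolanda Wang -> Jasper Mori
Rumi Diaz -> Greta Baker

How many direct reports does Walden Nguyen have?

3

Walden Nguyen directly manages Soren Vargas, Mona Fujita, Rania Dubois. That is 3 direct reports.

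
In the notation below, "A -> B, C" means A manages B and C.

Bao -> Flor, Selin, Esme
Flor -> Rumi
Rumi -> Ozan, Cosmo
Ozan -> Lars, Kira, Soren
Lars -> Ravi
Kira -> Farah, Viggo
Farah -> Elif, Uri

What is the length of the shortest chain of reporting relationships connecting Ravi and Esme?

Ravi is 5 levels below Bao, and Esme is 1 level below Bao (their lowest common manager). The shortest path runs up from Ravi to Bao and back down to Esme: 5 + 1 = 6 links.

6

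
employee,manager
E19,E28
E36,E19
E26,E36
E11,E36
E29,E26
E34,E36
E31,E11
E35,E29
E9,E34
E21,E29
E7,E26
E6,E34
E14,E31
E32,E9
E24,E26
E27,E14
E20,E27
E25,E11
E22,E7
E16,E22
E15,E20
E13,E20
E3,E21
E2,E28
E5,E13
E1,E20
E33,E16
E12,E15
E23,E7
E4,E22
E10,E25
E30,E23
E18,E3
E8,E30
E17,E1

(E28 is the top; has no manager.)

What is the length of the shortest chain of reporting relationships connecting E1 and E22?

E1 is 6 levels below E36, and E22 is 3 levels below E36 (their lowest common manager). The shortest path runs up from E1 to E36 and back down to E22: 6 + 3 = 9 links.

9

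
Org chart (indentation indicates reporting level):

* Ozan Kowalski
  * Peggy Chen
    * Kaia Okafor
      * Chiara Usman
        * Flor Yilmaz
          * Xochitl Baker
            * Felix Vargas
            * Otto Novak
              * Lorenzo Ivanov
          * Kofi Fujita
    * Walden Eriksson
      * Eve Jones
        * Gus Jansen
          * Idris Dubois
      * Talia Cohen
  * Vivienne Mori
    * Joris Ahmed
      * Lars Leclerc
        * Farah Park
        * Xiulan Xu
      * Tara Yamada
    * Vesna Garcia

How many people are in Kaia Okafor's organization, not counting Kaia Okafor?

Kaia Okafor directly manages Chiara Usman. Under Chiara Usman: Flor Yilmaz, Kofi Fujita, Xochitl Baker, Otto Novak, Lorenzo Ivanov, Felix Vargas (6). That's 7 in total.

7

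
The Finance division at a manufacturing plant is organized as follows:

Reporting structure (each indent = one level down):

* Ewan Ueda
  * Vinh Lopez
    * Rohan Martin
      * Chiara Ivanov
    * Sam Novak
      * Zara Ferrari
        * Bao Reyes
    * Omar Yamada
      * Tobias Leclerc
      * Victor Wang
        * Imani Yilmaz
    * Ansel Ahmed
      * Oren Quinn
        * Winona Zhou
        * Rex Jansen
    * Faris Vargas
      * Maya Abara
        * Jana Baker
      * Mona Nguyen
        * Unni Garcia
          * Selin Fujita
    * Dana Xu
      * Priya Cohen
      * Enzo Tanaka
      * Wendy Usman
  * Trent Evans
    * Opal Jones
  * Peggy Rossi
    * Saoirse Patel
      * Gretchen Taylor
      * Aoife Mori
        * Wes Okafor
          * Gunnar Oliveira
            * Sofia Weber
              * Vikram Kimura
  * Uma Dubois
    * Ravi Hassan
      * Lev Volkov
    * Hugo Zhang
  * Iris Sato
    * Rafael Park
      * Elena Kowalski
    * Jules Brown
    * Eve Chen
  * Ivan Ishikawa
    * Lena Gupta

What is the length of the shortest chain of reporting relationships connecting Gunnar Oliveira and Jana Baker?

Gunnar Oliveira is 5 levels below Ewan Ueda, and Jana Baker is 4 levels below Ewan Ueda (their lowest common manager). The shortest path runs up from Gunnar Oliveira to Ewan Ueda and back down to Jana Baker: 5 + 4 = 9 links.

9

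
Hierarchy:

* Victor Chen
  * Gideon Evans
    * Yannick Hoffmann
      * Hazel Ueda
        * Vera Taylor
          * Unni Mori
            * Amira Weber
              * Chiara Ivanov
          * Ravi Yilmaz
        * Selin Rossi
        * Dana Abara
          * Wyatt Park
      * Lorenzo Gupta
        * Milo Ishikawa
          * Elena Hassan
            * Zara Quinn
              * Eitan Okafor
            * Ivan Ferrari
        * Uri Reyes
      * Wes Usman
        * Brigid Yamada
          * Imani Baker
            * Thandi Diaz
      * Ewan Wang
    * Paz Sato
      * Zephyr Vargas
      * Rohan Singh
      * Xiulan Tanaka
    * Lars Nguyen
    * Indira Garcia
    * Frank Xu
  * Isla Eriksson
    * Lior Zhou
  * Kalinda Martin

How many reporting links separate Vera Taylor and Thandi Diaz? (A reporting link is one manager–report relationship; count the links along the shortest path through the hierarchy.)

6

Vera Taylor is 2 levels below Yannick Hoffmann, and Thandi Diaz is 4 levels below Yannick Hoffmann (their lowest common manager). The shortest path runs up from Vera Taylor to Yannick Hoffmann and back down to Thandi Diaz: 2 + 4 = 6 links.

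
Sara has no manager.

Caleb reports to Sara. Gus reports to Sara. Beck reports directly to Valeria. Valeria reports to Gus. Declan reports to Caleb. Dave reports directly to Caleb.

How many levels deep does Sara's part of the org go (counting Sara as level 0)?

3

The longest chain under Sara runs Sara → Gus → Valeria → Beck, which is 3 levels below Sara.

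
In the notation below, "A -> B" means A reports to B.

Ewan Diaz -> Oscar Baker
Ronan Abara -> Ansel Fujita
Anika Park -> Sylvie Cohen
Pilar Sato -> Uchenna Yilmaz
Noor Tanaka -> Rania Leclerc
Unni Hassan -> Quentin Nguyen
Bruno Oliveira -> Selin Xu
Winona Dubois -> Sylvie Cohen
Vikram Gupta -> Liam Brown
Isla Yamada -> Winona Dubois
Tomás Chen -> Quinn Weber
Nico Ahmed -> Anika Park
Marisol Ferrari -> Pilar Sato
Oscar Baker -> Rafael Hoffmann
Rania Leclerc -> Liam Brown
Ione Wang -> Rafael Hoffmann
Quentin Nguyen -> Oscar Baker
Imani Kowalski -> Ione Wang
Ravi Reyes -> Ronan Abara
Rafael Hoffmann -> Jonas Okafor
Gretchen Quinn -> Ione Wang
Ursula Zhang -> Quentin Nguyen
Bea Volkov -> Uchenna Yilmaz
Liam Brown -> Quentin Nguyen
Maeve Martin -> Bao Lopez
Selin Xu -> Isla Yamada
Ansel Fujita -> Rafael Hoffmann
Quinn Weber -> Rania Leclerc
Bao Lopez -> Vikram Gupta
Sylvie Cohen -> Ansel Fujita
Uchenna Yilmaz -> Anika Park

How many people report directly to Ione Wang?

Ione Wang directly manages Gretchen Quinn, Imani Kowalski. That is 2 direct reports.

2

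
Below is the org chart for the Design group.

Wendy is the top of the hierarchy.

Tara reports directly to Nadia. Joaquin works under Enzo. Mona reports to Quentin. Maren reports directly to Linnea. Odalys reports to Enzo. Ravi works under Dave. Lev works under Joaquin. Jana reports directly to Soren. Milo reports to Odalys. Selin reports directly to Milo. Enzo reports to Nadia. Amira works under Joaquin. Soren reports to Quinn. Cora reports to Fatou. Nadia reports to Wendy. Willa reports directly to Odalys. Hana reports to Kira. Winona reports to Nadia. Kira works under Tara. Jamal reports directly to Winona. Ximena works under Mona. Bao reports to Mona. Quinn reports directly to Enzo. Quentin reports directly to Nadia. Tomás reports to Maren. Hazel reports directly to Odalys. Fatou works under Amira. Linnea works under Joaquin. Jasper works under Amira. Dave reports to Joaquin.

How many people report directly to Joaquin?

Joaquin directly manages Amira, Dave, Linnea, Lev. That is 4 direct reports.

4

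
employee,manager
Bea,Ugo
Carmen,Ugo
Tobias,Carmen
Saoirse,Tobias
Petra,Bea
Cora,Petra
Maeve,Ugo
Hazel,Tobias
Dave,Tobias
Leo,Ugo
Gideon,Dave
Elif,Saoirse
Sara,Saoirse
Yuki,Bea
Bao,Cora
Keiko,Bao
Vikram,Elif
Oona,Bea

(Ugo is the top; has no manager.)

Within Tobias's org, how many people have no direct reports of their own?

4

The people in Tobias's organization with no one reporting to them are Gideon, Hazel, Sara, Vikram. That is 4.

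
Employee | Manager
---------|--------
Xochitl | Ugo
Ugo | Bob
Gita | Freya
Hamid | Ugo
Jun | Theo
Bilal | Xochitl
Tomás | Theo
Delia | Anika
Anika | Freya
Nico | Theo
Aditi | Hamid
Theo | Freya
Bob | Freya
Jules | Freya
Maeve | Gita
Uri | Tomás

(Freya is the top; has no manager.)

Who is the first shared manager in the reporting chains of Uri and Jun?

Uri's chain of managers is Tomás, Theo, Freya. Jun's chain of managers is Theo, Freya. The first manager that appears in both chains is Theo.

Theo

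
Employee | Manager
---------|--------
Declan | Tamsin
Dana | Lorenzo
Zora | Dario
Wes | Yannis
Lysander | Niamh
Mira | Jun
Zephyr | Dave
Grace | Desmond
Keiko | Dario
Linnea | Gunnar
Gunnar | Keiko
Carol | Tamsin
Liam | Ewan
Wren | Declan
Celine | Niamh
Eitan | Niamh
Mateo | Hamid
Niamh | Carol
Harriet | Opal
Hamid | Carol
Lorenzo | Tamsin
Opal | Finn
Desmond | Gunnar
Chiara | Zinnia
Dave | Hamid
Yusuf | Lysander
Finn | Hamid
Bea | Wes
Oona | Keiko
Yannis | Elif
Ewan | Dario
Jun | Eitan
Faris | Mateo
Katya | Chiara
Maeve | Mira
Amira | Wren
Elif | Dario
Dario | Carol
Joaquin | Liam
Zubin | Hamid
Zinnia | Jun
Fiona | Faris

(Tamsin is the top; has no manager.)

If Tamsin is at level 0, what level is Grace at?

6

Chain from Grace up to Tamsin: Grace → Desmond → Gunnar → Keiko → Dario → Carol → Tamsin. That is 6 steps up, so Grace is 6 levels below Tamsin.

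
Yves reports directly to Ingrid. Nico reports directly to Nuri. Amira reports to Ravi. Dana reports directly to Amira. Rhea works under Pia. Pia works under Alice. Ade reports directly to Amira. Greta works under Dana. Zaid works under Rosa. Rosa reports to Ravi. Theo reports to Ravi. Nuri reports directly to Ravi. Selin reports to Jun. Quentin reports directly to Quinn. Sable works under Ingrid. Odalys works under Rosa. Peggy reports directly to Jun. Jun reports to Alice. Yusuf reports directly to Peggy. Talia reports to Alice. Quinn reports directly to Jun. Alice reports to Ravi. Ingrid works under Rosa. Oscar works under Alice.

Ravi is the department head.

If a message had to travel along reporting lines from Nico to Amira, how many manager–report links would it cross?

3

Nico is 2 levels below Ravi, and Amira is 1 level below Ravi (their lowest common manager). The shortest path runs up from Nico to Ravi and back down to Amira: 2 + 1 = 3 links.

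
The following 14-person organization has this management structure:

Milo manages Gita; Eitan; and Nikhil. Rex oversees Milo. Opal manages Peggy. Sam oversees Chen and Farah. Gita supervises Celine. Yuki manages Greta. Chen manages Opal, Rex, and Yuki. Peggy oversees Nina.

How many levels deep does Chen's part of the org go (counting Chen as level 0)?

The longest chain under Chen runs Chen → Rex → Milo → Gita → Celine, which is 4 levels below Chen.

4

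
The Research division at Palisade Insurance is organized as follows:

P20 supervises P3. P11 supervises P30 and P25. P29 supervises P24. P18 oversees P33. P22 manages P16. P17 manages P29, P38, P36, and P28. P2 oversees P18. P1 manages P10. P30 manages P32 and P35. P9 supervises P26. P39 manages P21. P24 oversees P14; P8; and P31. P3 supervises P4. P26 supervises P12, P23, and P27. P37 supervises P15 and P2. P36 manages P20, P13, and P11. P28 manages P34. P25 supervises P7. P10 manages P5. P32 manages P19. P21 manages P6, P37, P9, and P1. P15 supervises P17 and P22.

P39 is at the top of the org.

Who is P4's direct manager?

P3

P4 reports directly to P3.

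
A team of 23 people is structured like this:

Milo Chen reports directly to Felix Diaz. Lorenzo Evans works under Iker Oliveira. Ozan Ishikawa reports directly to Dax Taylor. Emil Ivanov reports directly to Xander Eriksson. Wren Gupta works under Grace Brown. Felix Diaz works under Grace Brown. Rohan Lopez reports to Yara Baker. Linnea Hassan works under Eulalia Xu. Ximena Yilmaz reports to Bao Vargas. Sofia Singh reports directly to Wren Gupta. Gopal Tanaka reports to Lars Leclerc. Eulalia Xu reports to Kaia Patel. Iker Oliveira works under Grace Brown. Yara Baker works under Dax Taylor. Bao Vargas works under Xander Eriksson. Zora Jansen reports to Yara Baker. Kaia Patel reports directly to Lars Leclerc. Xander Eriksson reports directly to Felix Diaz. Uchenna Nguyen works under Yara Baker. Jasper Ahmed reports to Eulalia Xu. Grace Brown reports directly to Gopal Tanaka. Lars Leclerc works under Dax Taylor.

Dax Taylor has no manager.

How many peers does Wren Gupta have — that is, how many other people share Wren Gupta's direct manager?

Wren Gupta reports to Grace Brown. Grace Brown's other direct reports are Iker Oliveira, Felix Diaz — 2 peers.

2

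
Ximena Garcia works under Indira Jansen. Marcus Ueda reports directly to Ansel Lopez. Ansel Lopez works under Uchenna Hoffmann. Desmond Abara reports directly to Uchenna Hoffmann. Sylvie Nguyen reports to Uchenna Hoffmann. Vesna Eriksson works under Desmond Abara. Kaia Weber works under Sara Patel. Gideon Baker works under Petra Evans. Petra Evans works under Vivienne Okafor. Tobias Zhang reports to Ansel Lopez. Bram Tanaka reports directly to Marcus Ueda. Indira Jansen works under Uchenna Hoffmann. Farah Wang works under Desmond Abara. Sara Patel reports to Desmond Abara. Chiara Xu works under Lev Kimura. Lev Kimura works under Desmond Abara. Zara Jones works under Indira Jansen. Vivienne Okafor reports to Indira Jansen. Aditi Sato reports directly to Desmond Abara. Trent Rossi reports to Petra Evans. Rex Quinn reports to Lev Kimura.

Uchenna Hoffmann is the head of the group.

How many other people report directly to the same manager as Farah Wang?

Farah Wang reports to Desmond Abara. Desmond Abara's other direct reports are Lev Kimura, Sara Patel, Aditi Sato, Vesna Eriksson — 4 peers.

4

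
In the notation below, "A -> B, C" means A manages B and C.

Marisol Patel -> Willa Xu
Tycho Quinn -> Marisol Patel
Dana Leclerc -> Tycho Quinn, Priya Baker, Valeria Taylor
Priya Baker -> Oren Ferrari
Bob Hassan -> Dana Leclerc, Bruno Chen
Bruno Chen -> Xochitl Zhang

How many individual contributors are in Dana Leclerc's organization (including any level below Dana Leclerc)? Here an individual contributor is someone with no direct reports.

3

The people in Dana Leclerc's organization with no one reporting to them are Valeria Taylor, Oren Ferrari, Willa Xu. That is 3.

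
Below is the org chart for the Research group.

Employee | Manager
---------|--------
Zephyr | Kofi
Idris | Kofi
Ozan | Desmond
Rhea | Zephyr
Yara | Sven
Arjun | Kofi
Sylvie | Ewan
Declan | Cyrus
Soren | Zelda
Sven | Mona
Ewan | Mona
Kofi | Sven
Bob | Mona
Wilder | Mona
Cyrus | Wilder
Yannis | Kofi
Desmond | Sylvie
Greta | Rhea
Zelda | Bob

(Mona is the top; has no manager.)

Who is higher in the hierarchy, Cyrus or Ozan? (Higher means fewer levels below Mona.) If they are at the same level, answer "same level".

Cyrus is 2 levels below Mona; Ozan is 4. Cyrus is higher.

Cyrus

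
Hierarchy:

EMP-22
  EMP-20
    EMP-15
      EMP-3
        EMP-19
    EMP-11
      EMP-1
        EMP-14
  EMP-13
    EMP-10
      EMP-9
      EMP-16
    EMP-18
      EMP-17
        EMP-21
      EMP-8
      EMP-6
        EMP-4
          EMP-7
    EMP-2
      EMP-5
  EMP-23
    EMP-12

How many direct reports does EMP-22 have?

3

EMP-22 directly manages EMP-20, EMP-13, EMP-23. That is 3 direct reports.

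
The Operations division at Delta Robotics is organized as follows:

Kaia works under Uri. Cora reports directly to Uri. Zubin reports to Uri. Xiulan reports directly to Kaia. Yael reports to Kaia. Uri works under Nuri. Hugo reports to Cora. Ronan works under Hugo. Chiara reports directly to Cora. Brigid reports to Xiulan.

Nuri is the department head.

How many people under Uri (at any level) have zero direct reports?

The people in Uri's organization with no one reporting to them are Zubin, Chiara, Ronan, Yael, Brigid. That is 5.

5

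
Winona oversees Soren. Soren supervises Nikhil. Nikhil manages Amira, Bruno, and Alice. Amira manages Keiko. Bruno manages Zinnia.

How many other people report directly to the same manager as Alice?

2

Alice reports to Nikhil. Nikhil's other direct reports are Amira, Bruno — 2 peers.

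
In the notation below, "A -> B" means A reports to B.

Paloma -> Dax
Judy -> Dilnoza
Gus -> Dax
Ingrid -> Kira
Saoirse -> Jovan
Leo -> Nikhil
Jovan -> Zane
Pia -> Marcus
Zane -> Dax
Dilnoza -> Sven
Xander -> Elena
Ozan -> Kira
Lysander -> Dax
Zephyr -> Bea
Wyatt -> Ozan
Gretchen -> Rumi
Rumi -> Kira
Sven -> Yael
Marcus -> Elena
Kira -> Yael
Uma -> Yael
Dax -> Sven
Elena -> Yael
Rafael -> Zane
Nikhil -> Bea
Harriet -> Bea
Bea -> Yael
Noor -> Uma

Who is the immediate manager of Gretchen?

Gretchen reports directly to Rumi.

Rumi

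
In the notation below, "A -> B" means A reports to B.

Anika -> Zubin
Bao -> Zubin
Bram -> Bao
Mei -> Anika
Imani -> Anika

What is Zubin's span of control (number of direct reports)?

Zubin directly manages Anika, Bao. That is 2 direct reports.

2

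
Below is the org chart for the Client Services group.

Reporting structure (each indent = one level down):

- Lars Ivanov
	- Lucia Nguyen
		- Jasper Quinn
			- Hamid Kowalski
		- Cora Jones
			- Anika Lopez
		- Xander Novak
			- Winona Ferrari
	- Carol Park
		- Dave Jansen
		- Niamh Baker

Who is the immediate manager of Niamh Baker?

Carol Park

Niamh Baker reports directly to Carol Park.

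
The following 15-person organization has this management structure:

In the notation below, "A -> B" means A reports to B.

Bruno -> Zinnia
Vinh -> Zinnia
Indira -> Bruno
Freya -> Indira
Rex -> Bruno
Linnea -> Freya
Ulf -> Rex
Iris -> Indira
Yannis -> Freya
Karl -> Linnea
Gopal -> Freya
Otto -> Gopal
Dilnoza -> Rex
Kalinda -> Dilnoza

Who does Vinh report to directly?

Vinh reports directly to Zinnia.

Zinnia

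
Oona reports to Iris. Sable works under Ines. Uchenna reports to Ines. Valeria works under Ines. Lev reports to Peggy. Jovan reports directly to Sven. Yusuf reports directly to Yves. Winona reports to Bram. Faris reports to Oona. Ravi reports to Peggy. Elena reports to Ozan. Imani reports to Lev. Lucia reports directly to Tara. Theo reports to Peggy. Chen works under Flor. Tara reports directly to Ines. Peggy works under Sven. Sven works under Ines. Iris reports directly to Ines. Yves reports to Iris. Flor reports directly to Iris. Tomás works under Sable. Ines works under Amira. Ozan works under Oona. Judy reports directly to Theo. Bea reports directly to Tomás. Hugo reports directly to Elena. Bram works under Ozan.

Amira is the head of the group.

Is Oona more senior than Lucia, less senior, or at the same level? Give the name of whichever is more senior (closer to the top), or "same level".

same level

Both Oona and Lucia are 3 levels below Amira.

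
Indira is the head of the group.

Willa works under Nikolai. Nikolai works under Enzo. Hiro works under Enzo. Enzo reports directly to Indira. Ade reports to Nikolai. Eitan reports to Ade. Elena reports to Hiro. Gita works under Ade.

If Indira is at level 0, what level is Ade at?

3

Chain from Ade up to Indira: Ade → Nikolai → Enzo → Indira. That is 3 steps up, so Ade is 3 levels below Indira.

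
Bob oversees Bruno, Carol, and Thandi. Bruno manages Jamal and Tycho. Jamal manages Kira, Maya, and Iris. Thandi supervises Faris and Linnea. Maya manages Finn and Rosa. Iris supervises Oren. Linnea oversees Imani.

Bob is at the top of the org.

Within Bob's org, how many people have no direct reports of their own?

8

The people in Bob's organization with no one reporting to them are Imani, Faris, Carol, Tycho, Oren, Rosa, Finn, Kira. That is 8.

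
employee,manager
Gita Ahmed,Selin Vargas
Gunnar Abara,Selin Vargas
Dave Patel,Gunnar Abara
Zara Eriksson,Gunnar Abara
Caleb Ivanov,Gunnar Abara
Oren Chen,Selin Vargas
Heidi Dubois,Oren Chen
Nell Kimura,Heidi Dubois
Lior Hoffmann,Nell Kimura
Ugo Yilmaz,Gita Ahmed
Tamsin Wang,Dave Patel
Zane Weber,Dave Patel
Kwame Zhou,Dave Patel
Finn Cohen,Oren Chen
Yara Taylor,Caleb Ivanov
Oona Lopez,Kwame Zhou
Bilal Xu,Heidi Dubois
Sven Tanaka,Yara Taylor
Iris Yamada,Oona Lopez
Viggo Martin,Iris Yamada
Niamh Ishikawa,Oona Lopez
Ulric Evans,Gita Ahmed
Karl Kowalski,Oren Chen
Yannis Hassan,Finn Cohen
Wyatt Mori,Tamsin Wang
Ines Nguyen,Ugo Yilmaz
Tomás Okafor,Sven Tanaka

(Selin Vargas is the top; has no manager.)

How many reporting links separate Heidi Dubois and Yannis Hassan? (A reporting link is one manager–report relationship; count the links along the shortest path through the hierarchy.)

Heidi Dubois is 1 level below Oren Chen, and Yannis Hassan is 2 levels below Oren Chen (their lowest common manager). The shortest path runs up from Heidi Dubois to Oren Chen and back down to Yannis Hassan: 1 + 2 = 3 links.

3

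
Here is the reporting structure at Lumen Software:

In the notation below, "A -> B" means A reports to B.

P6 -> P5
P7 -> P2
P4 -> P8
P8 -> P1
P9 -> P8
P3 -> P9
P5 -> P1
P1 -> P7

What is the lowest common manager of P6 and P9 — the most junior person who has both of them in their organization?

P1

P6's chain of managers is P5, P1, P7, P2. P9's chain of managers is P8, P1, P7, P2. The first manager that appears in both chains is P1.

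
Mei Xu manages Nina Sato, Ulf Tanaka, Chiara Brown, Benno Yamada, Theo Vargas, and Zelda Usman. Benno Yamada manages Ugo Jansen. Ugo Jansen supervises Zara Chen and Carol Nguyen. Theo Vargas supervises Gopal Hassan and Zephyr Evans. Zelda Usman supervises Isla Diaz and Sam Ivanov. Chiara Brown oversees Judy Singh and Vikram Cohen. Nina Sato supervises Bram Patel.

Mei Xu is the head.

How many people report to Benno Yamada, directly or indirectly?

3

Benno Yamada directly manages Ugo Jansen. Under Ugo Jansen: Carol Nguyen, Zara Chen (2). That's 3 in total.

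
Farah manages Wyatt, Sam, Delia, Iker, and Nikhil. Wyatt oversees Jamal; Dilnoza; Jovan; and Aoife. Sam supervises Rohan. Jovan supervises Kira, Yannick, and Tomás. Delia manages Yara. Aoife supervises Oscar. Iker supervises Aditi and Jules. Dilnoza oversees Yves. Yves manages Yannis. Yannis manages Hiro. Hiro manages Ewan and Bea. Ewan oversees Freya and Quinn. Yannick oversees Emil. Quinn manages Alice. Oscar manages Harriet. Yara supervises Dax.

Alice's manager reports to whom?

Alice reports to Quinn, and Quinn reports to Ewan. So Alice's skip-level manager is Ewan.

Ewan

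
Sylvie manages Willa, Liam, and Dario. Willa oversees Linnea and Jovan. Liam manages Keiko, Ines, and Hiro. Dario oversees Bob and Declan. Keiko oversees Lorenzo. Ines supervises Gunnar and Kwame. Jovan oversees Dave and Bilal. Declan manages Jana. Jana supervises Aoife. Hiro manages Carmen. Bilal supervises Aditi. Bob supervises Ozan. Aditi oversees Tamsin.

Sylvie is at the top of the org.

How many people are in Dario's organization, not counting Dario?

5

Dario directly manages Declan, Bob. Under Declan: Jana, Aoife (2). Under Bob: Ozan (1). So Dario's organization is 2 direct reports plus everyone under them: 3 + 2 = 5.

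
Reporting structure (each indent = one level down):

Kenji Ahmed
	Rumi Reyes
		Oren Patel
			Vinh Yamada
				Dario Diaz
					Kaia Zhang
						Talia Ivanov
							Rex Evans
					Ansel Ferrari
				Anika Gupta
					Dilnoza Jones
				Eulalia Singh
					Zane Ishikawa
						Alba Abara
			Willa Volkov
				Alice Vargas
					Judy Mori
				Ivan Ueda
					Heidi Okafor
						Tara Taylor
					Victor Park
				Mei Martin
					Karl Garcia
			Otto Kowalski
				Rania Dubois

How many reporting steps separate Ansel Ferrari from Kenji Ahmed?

Chain from Ansel Ferrari up to Kenji Ahmed: Ansel Ferrari → Dario Diaz → Vinh Yamada → Oren Patel → Rumi Reyes → Kenji Ahmed. That is 5 steps up, so Ansel Ferrari is 5 levels below Kenji Ahmed.

5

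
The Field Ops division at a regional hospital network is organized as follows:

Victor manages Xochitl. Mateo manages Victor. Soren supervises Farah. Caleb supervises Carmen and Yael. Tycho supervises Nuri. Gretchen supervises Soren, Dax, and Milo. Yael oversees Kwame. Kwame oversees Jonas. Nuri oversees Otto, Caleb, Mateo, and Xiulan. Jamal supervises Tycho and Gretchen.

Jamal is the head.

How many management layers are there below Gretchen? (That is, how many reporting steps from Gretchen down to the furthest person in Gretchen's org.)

2

The longest chain under Gretchen runs Gretchen → Soren → Farah, which is 2 levels below Gretchen.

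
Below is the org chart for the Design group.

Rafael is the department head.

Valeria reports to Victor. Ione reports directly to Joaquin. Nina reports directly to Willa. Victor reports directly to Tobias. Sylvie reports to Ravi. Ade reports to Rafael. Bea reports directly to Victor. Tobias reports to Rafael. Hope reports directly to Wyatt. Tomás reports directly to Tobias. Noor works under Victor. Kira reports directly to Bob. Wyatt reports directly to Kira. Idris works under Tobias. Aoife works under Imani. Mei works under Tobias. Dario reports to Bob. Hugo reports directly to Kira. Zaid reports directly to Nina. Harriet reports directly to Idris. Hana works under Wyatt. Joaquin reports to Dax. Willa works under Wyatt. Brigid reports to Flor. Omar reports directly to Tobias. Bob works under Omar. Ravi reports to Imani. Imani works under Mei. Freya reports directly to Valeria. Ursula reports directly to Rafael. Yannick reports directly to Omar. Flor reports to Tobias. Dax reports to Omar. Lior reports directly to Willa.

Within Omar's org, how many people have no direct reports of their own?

The people in Omar's organization with no one reporting to them are Yannick, Dario, Hugo, Hana, Hope, Lior, Zaid, Ione. That is 8.

8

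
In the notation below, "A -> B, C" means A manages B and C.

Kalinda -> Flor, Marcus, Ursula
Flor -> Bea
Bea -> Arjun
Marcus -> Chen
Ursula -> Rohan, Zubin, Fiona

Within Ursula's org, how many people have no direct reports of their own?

3

The people in Ursula's organization with no one reporting to them are Fiona, Zubin, Rohan. That is 3.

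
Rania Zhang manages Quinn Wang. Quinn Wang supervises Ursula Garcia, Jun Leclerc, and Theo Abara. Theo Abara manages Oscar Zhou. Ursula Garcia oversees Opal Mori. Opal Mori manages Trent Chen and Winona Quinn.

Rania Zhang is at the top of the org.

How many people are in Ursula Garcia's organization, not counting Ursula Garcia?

3

Ursula Garcia directly manages Opal Mori. Under Opal Mori: Winona Quinn, Trent Chen (2). That's 3 in total.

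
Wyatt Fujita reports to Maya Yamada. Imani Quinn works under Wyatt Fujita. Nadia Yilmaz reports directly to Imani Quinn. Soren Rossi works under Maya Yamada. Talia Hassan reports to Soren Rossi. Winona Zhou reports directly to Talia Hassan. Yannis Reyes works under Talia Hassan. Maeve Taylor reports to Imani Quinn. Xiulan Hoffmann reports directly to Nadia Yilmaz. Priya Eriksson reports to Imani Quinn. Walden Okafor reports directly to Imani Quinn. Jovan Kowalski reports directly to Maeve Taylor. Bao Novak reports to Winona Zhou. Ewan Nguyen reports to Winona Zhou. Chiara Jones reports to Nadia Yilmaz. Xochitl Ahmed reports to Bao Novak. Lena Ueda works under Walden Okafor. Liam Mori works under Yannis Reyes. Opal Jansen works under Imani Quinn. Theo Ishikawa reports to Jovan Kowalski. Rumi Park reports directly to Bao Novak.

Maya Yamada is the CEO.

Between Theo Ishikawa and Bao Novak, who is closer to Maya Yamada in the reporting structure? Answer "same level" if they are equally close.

Theo Ishikawa is 5 levels below Maya Yamada; Bao Novak is 4. Bao Novak is higher.

Bao Novak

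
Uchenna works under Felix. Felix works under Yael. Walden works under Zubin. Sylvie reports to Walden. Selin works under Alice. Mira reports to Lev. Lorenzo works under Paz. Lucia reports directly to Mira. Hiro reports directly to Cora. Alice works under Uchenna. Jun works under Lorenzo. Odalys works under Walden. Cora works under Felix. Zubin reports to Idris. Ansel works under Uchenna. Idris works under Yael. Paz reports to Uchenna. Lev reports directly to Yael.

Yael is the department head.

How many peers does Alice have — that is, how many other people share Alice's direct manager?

2

Alice reports to Uchenna. Uchenna's other direct reports are Ansel, Paz — 2 peers.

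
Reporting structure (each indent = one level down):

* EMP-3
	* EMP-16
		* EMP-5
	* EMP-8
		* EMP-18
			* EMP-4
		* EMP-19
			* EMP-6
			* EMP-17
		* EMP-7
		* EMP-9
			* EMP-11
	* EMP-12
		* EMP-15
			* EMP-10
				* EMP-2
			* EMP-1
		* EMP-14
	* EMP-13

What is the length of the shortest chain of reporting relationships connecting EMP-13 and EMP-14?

3

EMP-13 is 1 level below EMP-3, and EMP-14 is 2 levels below EMP-3 (their lowest common manager). The shortest path runs up from EMP-13 to EMP-3 and back down to EMP-14: 1 + 2 = 3 links.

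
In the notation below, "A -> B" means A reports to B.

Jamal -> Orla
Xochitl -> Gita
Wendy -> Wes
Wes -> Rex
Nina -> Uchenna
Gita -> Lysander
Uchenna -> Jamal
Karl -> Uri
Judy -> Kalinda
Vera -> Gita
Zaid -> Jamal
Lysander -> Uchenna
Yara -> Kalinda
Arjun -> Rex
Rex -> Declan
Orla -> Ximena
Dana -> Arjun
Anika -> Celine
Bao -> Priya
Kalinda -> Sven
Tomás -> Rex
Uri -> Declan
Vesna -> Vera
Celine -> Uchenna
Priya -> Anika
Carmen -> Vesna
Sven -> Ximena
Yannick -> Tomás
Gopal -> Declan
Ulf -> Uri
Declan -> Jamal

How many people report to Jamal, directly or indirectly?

25

Jamal directly manages Declan, Uchenna, Zaid. Under Declan: Gopal, Uri, Karl, Ulf, Rex, Wes, Wendy, Arjun, Dana, Tomás, Yannick (11). Under Uchenna: Nina, Celine, Anika, Priya, Bao, Lysander, Gita, Xochitl, Vera, Vesna, Carmen (11). Zaid has no reports. So Jamal's organization is 3 direct reports plus everyone under them: 12 + 12 + 1 = 25.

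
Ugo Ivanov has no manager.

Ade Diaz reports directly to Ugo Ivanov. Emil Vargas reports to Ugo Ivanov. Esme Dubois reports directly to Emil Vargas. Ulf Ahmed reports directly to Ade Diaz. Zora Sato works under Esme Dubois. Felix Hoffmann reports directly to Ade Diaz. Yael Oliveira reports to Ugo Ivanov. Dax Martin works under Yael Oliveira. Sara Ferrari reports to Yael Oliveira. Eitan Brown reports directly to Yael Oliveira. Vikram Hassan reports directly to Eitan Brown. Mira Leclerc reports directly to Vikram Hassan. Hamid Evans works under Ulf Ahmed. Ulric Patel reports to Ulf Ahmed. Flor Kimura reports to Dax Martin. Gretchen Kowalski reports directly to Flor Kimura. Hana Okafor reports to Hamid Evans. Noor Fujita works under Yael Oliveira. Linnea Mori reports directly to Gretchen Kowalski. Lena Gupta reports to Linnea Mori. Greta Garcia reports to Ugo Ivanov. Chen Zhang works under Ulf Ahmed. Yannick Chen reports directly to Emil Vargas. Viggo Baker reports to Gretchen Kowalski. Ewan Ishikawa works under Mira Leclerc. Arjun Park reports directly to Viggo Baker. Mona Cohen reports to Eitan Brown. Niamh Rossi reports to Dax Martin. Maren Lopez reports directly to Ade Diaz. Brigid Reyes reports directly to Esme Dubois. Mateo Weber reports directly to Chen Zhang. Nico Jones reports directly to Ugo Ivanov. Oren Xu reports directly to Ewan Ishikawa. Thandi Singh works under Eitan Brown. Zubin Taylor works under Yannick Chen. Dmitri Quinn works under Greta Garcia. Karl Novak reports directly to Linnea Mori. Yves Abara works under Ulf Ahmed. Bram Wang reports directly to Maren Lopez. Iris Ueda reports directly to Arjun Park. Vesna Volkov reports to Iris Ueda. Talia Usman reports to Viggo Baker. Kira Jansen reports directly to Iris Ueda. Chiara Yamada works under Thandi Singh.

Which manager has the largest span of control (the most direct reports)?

Ugo Ivanov

Direct-report counts: Ugo Ivanov has 5; Greta Garcia has 1; Yael Oliveira has 4; Eitan Brown has 3; Thandi Singh has 1; Vikram Hassan has 1; Mira Leclerc has 1; Ewan Ishikawa has 1; Dax Martin has 2; Flor Kimura has 1; Gretchen Kowalski has 2; Viggo Baker has 2; Arjun Park has 1; Iris Ueda has 2; Linnea Mori has 2; Emil Vargas has 2; Yannick Chen has 1; Esme Dubois has 2; Ade Diaz has 3; Maren Lopez has 1; Ulf Ahmed has 4; Chen Zhang has 1; Hamid Evans has 1. The largest is 5, held by Ugo Ivanov.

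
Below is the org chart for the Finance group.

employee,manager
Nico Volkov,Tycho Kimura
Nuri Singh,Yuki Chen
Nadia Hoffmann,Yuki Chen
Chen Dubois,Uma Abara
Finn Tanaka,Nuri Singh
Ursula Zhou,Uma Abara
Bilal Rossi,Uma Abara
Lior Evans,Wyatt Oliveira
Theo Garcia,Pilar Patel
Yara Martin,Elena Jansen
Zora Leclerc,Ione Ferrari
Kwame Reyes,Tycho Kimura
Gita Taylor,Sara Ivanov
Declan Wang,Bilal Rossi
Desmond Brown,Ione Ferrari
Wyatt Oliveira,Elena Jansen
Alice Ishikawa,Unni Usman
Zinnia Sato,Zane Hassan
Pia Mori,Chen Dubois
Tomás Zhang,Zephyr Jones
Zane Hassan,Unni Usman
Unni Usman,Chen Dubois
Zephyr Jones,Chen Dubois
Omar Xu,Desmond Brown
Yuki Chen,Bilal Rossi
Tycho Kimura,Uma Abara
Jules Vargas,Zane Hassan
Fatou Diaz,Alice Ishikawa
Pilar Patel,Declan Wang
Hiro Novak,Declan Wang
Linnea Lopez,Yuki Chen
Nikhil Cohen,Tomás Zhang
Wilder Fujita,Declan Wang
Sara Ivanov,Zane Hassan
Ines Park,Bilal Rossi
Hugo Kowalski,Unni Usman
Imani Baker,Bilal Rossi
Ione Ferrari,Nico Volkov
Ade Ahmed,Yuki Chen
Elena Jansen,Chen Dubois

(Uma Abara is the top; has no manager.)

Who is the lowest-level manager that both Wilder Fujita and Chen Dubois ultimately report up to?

Uma Abara

Wilder Fujita's chain of managers is Declan Wang, Bilal Rossi, Uma Abara. Chen Dubois's chain of managers is Uma Abara. The first manager that appears in both chains is Uma Abara.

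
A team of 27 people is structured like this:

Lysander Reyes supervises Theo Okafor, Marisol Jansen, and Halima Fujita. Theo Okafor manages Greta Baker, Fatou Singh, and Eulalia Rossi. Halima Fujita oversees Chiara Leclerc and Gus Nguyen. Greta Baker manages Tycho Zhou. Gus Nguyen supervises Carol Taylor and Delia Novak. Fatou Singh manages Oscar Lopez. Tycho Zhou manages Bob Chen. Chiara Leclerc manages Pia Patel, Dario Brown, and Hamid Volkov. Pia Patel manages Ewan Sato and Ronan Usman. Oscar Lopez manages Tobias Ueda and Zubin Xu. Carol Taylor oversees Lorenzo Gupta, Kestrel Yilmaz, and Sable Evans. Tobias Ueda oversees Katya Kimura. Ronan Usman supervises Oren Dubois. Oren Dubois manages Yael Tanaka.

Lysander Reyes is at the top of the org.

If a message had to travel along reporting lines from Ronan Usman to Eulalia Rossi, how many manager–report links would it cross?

6

Ronan Usman is 4 levels below Lysander Reyes, and Eulalia Rossi is 2 levels below Lysander Reyes (their lowest common manager). The shortest path runs up from Ronan Usman to Lysander Reyes and back down to Eulalia Rossi: 4 + 2 = 6 links.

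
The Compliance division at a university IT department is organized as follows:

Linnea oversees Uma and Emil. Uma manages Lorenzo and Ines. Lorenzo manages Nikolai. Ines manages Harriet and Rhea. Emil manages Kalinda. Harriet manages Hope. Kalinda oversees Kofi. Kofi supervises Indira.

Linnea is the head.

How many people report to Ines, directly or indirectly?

Ines directly manages Harriet, Rhea. Under Harriet: Hope (1). Rhea has no reports. So Ines's organization is 2 direct reports plus everyone under them: 2 + 1 = 3.

3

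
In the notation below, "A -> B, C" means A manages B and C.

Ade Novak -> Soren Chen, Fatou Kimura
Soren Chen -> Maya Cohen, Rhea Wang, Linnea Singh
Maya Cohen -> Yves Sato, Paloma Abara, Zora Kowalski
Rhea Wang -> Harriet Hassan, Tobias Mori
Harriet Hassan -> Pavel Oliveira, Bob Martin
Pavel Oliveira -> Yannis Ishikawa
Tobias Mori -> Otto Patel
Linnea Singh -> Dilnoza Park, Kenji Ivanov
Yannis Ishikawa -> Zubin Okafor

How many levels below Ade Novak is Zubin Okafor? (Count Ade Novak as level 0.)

6

Chain from Zubin Okafor up to Ade Novak: Zubin Okafor → Yannis Ishikawa → Pavel Oliveira → Harriet Hassan → Rhea Wang → Soren Chen → Ade Novak. That is 6 steps up, so Zubin Okafor is 6 levels below Ade Novak.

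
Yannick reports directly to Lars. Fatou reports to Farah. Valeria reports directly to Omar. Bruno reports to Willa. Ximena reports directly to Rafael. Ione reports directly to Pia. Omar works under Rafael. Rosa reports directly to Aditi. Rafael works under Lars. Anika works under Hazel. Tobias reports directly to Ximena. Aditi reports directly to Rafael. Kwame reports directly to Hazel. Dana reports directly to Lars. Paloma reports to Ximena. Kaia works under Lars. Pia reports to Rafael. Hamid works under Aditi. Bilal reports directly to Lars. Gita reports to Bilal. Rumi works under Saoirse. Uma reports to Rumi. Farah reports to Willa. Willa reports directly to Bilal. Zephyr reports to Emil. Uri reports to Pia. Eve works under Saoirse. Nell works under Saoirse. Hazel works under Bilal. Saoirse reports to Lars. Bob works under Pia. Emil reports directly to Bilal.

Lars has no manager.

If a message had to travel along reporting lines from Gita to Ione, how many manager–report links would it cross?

Gita is 2 levels below Lars, and Ione is 3 levels below Lars (their lowest common manager). The shortest path runs up from Gita to Lars and back down to Ione: 2 + 3 = 5 links.

5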